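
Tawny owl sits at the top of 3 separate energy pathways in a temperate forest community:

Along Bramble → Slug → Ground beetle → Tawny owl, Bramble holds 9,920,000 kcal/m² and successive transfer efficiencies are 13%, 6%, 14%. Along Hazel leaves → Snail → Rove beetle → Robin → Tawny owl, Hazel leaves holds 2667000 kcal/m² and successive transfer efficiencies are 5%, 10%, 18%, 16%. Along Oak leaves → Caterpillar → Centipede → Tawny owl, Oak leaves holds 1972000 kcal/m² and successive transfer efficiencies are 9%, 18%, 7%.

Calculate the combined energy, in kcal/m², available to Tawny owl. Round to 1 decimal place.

Via Bramble: 9920000 × 0.13 × 0.06 × 0.14 = 10832.64 kcal/m²
Via Hazel leaves: 2667000 × 0.05 × 0.1 × 0.18 × 0.16 = 384.048 kcal/m²
Via Oak leaves: 1972000 × 0.09 × 0.18 × 0.07 = 2236.248 kcal/m²
Total at Tawny owl: 10832.64 + 384.048 + 2236.248 = 13452.936 kcal/m²

13452.9 kcal/m²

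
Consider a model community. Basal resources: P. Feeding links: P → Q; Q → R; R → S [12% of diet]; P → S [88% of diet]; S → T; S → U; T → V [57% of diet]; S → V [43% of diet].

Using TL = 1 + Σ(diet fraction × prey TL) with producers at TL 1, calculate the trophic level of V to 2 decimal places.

3.81

Q: 1 + 1 = 2
R: 1 + 2 = 3
S: 1 + (0.12×3 + 0.88×1) = 2.24
T: 1 + 2.24 = 3.24
U: 1 + 2.24 = 3.24
V: 1 + (0.57×3.24 + 0.43×2.24) = 3.81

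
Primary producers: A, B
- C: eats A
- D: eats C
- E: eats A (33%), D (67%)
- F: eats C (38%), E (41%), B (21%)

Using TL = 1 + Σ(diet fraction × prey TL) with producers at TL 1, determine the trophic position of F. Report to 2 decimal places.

C: 1 + 1 = 2
D: 1 + 2 = 3
E: 1 + (0.33×1 + 0.67×3) = 3.34
F: 1 + (0.38×2 + 0.41×3.34 + 0.21×1) = 3.3394

3.34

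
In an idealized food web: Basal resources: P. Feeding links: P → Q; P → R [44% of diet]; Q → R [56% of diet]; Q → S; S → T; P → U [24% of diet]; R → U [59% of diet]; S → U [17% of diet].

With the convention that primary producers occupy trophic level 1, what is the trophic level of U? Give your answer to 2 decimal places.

3.26

Q: 1 + 1 = 2
R: 1 + (0.44×1 + 0.56×2) = 2.56
S: 1 + 2 = 3
T: 1 + 3 = 4
U: 1 + (0.24×1 + 0.59×2.56 + 0.17×3) = 3.2604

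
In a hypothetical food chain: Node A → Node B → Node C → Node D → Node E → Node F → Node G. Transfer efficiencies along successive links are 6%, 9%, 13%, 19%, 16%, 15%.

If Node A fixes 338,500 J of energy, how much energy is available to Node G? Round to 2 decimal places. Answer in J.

Node B: 338500 × 0.06 = 20310 J
Node C: 20310 × 0.09 = 1827.9 J
Node D: 1827.9 × 0.13 = 237.627 J
Node E: 237.627 × 0.19 = 45.14913 J
Node F: 45.14913 × 0.16 = 7.2238608 J
Node G: 7.2238608 × 0.15 = 1.08357912 J

1.08 J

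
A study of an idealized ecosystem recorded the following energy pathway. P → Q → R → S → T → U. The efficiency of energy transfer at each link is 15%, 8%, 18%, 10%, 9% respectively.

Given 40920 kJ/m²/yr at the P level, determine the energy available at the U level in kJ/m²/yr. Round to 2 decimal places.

0.80 kJ/m²/yr

Q: 40920 × 0.15 = 6138 kJ/m²/yr
R: 6138 × 0.08 = 491.04 kJ/m²/yr
S: 491.04 × 0.18 = 88.3872 kJ/m²/yr
T: 88.3872 × 0.1 = 8.83872 kJ/m²/yr
U: 8.83872 × 0.09 = 0.7954848 kJ/m²/yr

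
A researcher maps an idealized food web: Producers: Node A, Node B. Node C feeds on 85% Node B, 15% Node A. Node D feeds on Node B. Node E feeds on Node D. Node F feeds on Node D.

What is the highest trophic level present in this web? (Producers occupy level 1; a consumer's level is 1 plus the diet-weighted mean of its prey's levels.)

3

Node C: 1 + (0.85×1 + 0.15×1) = 2
Node D: 1 + 1 = 2
Node E: 1 + 2 = 3
Node F: 1 + 2 = 3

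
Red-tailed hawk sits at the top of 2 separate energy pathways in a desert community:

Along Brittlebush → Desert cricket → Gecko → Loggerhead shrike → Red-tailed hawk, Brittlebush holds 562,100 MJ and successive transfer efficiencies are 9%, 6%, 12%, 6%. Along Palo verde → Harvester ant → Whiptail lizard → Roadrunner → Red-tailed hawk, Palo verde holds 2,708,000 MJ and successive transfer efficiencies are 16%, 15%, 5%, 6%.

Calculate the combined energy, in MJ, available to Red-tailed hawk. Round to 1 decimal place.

216.8 MJ

Via Brittlebush: 562100 × 0.09 × 0.06 × 0.12 × 0.06 = 21.854448 MJ
Via Palo verde: 2708000 × 0.16 × 0.15 × 0.05 × 0.06 = 194.976 MJ
Total at Red-tailed hawk: 21.854448 + 194.976 = 216.830448 MJ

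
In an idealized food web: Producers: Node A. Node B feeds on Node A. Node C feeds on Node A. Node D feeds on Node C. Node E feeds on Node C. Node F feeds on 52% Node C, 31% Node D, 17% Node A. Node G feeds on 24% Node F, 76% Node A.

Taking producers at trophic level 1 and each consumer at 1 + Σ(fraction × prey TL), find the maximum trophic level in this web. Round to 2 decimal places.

Node B: 1 + 1 = 2
Node C: 1 + 1 = 2
Node D: 1 + 2 = 3
Node E: 1 + 2 = 3
Node F: 1 + (0.52×2 + 0.31×3 + 0.17×1) = 3.14
Node G: 1 + (0.24×3.14 + 0.76×1) = 2.5136

3.14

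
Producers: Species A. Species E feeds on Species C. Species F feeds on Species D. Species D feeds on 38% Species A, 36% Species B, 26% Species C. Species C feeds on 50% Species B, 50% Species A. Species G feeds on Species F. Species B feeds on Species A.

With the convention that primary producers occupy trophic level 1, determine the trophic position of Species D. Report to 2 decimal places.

2.75

Species B: 1 + 1 = 2
Species C: 1 + (0.5×2 + 0.5×1) = 2.5
Species D: 1 + (0.38×1 + 0.36×2 + 0.26×2.5) = 2.75
Species E: 1 + 2.5 = 3.5
Species F: 1 + 2.75 = 3.75
Species G: 1 + 3.75 = 4.75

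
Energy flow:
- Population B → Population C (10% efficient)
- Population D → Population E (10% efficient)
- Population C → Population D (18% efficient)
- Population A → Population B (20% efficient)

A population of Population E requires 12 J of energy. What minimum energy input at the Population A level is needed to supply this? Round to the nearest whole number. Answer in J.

Cumulative transfer efficiency: 0.2 × 0.1 × 0.18 × 0.1 = 0.00036
Population A energy = 12 / 0.00036 = 33333 J

33333 J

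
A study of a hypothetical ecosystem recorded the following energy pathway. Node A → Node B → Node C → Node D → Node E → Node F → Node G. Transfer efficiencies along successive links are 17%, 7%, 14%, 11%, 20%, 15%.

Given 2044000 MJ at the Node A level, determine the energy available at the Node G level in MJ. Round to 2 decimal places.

Node B: 2044000 × 0.17 = 347480 MJ
Node C: 347480 × 0.07 = 24323.6 MJ
Node D: 24323.6 × 0.14 = 3405.304 MJ
Node E: 3405.304 × 0.11 = 374.58344 MJ
Node F: 374.58344 × 0.2 = 74.916688 MJ
Node G: 74.916688 × 0.15 = 11.2375032 MJ

11.24 MJ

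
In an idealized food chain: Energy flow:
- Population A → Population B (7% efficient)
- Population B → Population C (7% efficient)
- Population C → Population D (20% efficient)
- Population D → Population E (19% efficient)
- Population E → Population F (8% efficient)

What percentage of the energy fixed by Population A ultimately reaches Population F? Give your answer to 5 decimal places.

Product of link efficiencies: 0.07 × 0.07 × 0.2 × 0.19 × 0.08 = 0.000014896
As a percentage: 0.000014896 × 100 = 0.00149%

0.00149%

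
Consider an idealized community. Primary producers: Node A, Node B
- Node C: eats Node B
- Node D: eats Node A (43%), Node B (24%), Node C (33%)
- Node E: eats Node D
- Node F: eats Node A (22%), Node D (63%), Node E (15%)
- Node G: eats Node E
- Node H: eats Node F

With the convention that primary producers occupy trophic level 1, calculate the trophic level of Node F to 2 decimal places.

Node C: 1 + 1 = 2
Node D: 1 + (0.43×1 + 0.24×1 + 0.33×2) = 2.33
Node E: 1 + 2.33 = 3.33
Node F: 1 + (0.22×1 + 0.63×2.33 + 0.15×3.33) = 3.1874
Node G: 1 + 3.33 = 4.33
Node H: 1 + 3.1874 = 4.1874

3.19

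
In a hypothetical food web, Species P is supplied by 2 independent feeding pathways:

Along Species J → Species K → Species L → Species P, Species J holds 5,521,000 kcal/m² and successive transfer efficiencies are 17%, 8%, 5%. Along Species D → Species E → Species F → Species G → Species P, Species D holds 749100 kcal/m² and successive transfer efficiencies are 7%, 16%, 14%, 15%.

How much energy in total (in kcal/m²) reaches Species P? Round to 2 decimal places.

Via Species J: 5521000 × 0.17 × 0.08 × 0.05 = 3754.28 kcal/m²
Via Species D: 749100 × 0.07 × 0.16 × 0.14 × 0.15 = 176.18832 kcal/m²
Total at Species P: 3754.28 + 176.18832 = 3930.46832 kcal/m²

3930.47 kcal/m²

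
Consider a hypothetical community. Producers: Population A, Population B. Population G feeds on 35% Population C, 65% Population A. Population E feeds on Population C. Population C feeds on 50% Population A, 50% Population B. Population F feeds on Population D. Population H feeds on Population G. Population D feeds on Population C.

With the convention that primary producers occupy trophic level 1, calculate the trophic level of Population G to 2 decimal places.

Population C: 1 + (0.5×1 + 0.5×1) = 2
Population D: 1 + 2 = 3
Population E: 1 + 2 = 3
Population F: 1 + 3 = 4
Population G: 1 + (0.35×2 + 0.65×1) = 2.35
Population H: 1 + 2.35 = 3.35

2.35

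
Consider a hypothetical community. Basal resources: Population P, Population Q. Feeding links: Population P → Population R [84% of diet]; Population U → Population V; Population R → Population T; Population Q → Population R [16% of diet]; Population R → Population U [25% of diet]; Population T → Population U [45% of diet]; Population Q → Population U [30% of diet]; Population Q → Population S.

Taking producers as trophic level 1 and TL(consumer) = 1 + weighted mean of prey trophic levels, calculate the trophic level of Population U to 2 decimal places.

Population R: 1 + (0.16×1 + 0.84×1) = 2
Population S: 1 + 1 = 2
Population T: 1 + 2 = 3
Population U: 1 + (0.25×2 + 0.3×1 + 0.45×3) = 3.15
Population V: 1 + 3.15 = 4.15

3.15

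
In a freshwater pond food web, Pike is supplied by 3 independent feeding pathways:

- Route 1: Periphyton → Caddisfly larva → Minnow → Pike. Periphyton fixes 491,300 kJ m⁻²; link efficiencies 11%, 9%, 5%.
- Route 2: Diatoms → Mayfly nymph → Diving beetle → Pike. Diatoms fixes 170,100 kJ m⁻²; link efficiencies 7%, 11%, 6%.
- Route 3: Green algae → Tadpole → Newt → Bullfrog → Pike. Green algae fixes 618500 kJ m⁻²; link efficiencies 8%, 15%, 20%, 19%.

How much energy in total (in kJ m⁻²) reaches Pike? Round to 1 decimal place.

603.8 kJ m⁻²

Route 1: 491300 × 0.11 × 0.09 × 0.05 = 243.1935 kJ m⁻²
Route 2: 170100 × 0.07 × 0.11 × 0.06 = 78.5862 kJ m⁻²
Route 3: 618500 × 0.08 × 0.15 × 0.2 × 0.19 = 282.036 kJ m⁻²
Total at Pike: 243.1935 + 78.5862 + 282.036 = 603.8157 kJ m⁻²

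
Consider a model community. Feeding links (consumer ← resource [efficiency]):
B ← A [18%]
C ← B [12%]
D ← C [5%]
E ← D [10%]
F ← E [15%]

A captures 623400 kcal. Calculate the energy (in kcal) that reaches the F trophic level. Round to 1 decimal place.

B: 623400 × 0.18 = 112212 kcal
C: 112212 × 0.12 = 13465.44 kcal
D: 13465.44 × 0.05 = 673.272 kcal
E: 673.272 × 0.1 = 67.3272 kcal
F: 67.3272 × 0.15 = 10.09908 kcal

10.1 kcal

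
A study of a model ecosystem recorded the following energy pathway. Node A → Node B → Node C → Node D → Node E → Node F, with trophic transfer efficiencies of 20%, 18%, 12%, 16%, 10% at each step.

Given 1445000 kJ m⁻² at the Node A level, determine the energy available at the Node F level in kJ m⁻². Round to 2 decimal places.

99.88 kJ m⁻²

Node B: 1445000 × 0.2 = 289000 kJ m⁻²
Node C: 289000 × 0.18 = 52020 kJ m⁻²
Node D: 52020 × 0.12 = 6242.4 kJ m⁻²
Node E: 6242.4 × 0.16 = 998.784 kJ m⁻²
Node F: 998.784 × 0.1 = 99.8784 kJ m⁻²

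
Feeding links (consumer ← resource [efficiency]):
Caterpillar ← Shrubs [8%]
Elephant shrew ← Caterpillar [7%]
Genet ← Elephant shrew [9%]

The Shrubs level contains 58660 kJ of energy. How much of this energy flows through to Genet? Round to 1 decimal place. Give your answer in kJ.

29.6 kJ

Caterpillar: 58660 × 0.08 = 4692.8 kJ
Elephant shrew: 4692.8 × 0.07 = 328.496 kJ
Genet: 328.496 × 0.09 = 29.56464 kJ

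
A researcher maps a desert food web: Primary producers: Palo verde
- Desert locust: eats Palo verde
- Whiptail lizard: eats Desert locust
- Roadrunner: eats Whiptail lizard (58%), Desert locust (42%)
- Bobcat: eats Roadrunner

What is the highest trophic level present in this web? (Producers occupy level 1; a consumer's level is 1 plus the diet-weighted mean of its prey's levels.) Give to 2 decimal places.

Desert locust: 1 + 1 = 2
Whiptail lizard: 1 + 2 = 3
Roadrunner: 1 + (0.58×3 + 0.42×2) = 3.58
Bobcat: 1 + 3.58 = 4.58

4.58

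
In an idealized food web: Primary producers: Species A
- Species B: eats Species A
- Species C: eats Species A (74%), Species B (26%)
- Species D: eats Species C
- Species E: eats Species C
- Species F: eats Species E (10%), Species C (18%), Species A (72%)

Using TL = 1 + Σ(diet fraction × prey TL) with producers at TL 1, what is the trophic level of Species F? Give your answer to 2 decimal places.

Species B: 1 + 1 = 2
Species C: 1 + (0.74×1 + 0.26×2) = 2.26
Species D: 1 + 2.26 = 3.26
Species E: 1 + 2.26 = 3.26
Species F: 1 + (0.1×3.26 + 0.18×2.26 + 0.72×1) = 2.4528

2.45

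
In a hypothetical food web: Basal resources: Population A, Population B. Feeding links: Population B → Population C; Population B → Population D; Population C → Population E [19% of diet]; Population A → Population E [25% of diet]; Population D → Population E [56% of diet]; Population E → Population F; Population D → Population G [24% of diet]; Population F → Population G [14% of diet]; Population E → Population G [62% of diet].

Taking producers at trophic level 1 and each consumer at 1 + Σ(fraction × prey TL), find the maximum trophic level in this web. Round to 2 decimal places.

3.75

Population C: 1 + 1 = 2
Population D: 1 + 1 = 2
Population E: 1 + (0.19×2 + 0.25×1 + 0.56×2) = 2.75
Population F: 1 + 2.75 = 3.75
Population G: 1 + (0.24×2 + 0.14×3.75 + 0.62×2.75) = 3.71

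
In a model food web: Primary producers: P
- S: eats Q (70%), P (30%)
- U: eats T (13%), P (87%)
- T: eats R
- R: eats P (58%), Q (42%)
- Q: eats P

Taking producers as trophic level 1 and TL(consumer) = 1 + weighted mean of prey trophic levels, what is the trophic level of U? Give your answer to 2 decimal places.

Q: 1 + 1 = 2
R: 1 + (0.58×1 + 0.42×2) = 2.42
S: 1 + (0.7×2 + 0.3×1) = 2.7
T: 1 + 2.42 = 3.42
U: 1 + (0.13×3.42 + 0.87×1) = 2.3146

2.31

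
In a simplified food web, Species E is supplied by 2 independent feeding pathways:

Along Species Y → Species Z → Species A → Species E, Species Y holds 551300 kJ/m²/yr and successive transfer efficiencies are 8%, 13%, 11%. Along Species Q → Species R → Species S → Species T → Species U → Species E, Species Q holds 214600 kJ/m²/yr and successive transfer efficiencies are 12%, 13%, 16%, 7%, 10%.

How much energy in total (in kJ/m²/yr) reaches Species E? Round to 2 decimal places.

634.44 kJ/m²/yr

Via Species Y: 551300 × 0.08 × 0.13 × 0.11 = 630.6872 kJ/m²/yr
Via Species Q: 214600 × 0.12 × 0.13 × 0.16 × 0.07 × 0.1 = 3.7494912 kJ/m²/yr
Total at Species E: 630.6872 + 3.7494912 = 634.4366912 kJ/m²/yr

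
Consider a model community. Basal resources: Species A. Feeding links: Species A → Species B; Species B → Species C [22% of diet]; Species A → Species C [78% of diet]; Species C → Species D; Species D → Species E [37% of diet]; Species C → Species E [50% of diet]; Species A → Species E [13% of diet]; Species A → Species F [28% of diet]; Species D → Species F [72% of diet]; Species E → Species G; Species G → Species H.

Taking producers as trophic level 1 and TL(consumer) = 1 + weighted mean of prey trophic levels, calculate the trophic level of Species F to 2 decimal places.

3.60

Species B: 1 + 1 = 2
Species C: 1 + (0.22×2 + 0.78×1) = 2.22
Species D: 1 + 2.22 = 3.22
Species E: 1 + (0.37×3.22 + 0.5×2.22 + 0.13×1) = 3.4314
Species F: 1 + (0.28×1 + 0.72×3.22) = 3.5984
Species G: 1 + 3.4314 = 4.4314
Species H: 1 + 4.4314 = 5.4314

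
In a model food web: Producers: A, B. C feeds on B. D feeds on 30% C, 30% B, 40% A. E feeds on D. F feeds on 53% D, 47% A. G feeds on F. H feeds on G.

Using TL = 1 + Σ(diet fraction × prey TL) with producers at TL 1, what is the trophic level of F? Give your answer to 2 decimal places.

C: 1 + 1 = 2
D: 1 + (0.3×2 + 0.3×1 + 0.4×1) = 2.3
E: 1 + 2.3 = 3.3
F: 1 + (0.53×2.3 + 0.47×1) = 2.689
G: 1 + 2.689 = 3.689
H: 1 + 3.689 = 4.689

2.69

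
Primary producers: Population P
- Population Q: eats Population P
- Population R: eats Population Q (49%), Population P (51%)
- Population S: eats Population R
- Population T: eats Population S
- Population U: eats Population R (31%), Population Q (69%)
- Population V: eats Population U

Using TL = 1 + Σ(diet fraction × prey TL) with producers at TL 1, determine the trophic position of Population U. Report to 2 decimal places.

Population Q: 1 + 1 = 2
Population R: 1 + (0.49×2 + 0.51×1) = 2.49
Population S: 1 + 2.49 = 3.49
Population T: 1 + 3.49 = 4.49
Population U: 1 + (0.31×2.49 + 0.69×2) = 3.1519
Population V: 1 + 3.1519 = 4.1519

3.15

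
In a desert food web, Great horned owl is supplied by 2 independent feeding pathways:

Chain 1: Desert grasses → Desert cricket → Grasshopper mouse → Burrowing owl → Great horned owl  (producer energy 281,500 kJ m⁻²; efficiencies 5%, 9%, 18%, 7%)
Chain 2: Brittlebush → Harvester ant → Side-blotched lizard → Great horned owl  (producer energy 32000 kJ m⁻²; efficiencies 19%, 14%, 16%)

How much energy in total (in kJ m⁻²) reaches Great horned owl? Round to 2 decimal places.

Chain 1: 281500 × 0.05 × 0.09 × 0.18 × 0.07 = 15.96105 kJ m⁻²
Chain 2: 32000 × 0.19 × 0.14 × 0.16 = 136.192 kJ m⁻²
Total at Great horned owl: 15.96105 + 136.192 = 152.15305 kJ m⁻²

152.15 kJ m⁻²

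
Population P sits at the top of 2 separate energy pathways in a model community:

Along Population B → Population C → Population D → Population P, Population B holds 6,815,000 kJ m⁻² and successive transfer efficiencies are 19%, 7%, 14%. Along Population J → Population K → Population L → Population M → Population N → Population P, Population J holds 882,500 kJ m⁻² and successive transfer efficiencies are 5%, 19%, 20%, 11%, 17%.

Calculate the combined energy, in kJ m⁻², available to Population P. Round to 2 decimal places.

12720.89 kJ m⁻²

Via Population B: 6815000 × 0.19 × 0.07 × 0.14 = 12689.53 kJ m⁻²
Via Population J: 882500 × 0.05 × 0.19 × 0.2 × 0.11 × 0.17 = 31.355225 kJ m⁻²
Total at Population P: 12689.53 + 31.355225 = 12720.885225 kJ m⁻²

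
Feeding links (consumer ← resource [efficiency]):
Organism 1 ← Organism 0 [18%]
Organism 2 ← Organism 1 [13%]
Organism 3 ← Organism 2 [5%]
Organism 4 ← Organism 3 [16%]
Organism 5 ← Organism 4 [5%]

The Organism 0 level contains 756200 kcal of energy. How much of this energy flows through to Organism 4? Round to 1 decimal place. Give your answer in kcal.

141.6 kcal

Organism 1: 756200 × 0.18 = 136116 kcal
Organism 2: 136116 × 0.13 = 17695.08 kcal
Organism 3: 17695.08 × 0.05 = 884.754 kcal
Organism 4: 884.754 × 0.16 = 141.56064 kcal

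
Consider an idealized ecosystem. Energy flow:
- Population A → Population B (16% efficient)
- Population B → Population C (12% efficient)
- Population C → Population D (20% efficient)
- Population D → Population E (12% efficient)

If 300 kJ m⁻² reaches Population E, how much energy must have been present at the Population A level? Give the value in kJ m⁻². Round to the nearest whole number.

Cumulative transfer efficiency: 0.16 × 0.12 × 0.2 × 0.12 = 0.0004608
Population A energy = 300 / 0.0004608 = 651042 kJ m⁻²

651042 kJ m⁻²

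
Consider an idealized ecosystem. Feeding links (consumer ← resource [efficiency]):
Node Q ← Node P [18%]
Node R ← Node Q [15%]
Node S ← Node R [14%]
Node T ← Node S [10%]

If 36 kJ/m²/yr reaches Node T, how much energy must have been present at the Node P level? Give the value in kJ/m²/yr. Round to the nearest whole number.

Cumulative transfer efficiency: 0.18 × 0.15 × 0.14 × 0.1 = 0.000378
Node P energy = 36 / 0.000378 = 95238 kJ/m²/yr

95238 kJ/m²/yr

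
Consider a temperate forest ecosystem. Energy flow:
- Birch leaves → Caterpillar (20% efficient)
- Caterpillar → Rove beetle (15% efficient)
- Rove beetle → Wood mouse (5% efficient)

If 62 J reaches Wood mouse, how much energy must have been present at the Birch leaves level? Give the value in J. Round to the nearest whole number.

41333 J

Cumulative transfer efficiency: 0.2 × 0.15 × 0.05 = 0.0015
Birch leaves energy = 62 / 0.0015 = 41333 J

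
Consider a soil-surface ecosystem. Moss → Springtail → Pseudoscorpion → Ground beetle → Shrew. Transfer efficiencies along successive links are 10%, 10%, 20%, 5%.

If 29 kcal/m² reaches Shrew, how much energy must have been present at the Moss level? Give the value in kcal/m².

Cumulative transfer efficiency: 0.1 × 0.1 × 0.2 × 0.05 = 0.0001
Moss energy = 29 / 0.0001 = 290000 kcal/m²

290000 kcal/m²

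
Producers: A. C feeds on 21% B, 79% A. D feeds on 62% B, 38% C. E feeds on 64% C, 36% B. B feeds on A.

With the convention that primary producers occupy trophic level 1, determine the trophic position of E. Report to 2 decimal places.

B: 1 + 1 = 2
C: 1 + (0.21×2 + 0.79×1) = 2.21
D: 1 + (0.62×2 + 0.38×2.21) = 3.0798
E: 1 + (0.64×2.21 + 0.36×2) = 3.1344

3.13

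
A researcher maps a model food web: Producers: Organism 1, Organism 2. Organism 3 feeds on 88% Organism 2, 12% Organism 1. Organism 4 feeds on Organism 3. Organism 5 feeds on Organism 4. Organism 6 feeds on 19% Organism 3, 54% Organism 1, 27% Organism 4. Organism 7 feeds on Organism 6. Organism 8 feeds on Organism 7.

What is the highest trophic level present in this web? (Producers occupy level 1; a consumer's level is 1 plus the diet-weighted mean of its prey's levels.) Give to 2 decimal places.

Organism 3: 1 + (0.88×1 + 0.12×1) = 2
Organism 4: 1 + 2 = 3
Organism 5: 1 + 3 = 4
Organism 6: 1 + (0.19×2 + 0.54×1 + 0.27×3) = 2.73
Organism 7: 1 + 2.73 = 3.73
Organism 8: 1 + 3.73 = 4.73

4.73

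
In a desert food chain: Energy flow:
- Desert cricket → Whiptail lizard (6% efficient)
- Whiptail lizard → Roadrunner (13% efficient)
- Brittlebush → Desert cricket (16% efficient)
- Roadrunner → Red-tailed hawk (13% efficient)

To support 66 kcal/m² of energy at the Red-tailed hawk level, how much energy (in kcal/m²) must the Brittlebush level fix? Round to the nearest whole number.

Cumulative transfer efficiency: 0.16 × 0.06 × 0.13 × 0.13 = 0.00016224
Brittlebush energy = 66 / 0.00016224 = 406805 kcal/m²

406805 kcal/m²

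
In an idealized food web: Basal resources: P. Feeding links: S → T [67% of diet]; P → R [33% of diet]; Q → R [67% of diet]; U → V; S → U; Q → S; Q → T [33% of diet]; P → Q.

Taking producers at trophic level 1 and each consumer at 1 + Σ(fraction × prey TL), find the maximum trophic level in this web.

Q: 1 + 1 = 2
R: 1 + (0.33×1 + 0.67×2) = 2.67
S: 1 + 2 = 3
T: 1 + (0.33×2 + 0.67×3) = 3.67
U: 1 + 3 = 4
V: 1 + 4 = 5

5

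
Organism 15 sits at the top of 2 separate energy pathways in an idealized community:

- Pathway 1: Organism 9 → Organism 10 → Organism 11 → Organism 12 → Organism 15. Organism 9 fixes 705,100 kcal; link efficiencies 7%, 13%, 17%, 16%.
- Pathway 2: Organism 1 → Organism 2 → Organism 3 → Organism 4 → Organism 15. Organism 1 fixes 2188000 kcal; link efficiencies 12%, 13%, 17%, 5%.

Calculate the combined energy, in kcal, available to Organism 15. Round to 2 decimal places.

Pathway 1: 705100 × 0.07 × 0.13 × 0.17 × 0.16 = 174.526352 kcal
Pathway 2: 2188000 × 0.12 × 0.13 × 0.17 × 0.05 = 290.1288 kcal
Total at Organism 15: 174.526352 + 290.1288 = 464.655152 kcal

464.66 kcal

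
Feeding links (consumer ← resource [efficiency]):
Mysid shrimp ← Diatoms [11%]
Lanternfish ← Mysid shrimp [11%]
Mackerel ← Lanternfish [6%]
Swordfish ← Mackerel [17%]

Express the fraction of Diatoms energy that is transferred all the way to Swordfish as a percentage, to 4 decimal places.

0.0123%

Product of link efficiencies: 0.11 × 0.11 × 0.06 × 0.17 = 0.00012342
As a percentage: 0.00012342 × 100 = 0.0123%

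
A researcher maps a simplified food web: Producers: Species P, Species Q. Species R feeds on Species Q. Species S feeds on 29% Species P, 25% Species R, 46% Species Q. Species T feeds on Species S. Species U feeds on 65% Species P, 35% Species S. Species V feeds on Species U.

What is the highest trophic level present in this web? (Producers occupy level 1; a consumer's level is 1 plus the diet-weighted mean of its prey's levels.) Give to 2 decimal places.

Species R: 1 + 1 = 2
Species S: 1 + (0.29×1 + 0.25×2 + 0.46×1) = 2.25
Species T: 1 + 2.25 = 3.25
Species U: 1 + (0.65×1 + 0.35×2.25) = 2.4375
Species V: 1 + 2.4375 = 3.4375

3.44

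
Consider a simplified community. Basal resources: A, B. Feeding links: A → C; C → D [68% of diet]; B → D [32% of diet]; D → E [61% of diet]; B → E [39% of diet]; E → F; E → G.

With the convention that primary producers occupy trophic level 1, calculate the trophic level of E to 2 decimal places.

C: 1 + 1 = 2
D: 1 + (0.68×2 + 0.32×1) = 2.68
E: 1 + (0.61×2.68 + 0.39×1) = 3.0248
F: 1 + 3.0248 = 4.0248
G: 1 + 3.0248 = 4.0248

3.02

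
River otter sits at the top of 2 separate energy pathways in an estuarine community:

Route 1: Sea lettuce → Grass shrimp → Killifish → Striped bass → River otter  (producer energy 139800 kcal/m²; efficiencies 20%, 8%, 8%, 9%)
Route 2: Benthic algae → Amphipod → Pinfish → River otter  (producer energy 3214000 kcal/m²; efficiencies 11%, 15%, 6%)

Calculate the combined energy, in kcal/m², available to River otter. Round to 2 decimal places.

Route 1: 139800 × 0.2 × 0.08 × 0.08 × 0.09 = 16.10496 kcal/m²
Route 2: 3214000 × 0.11 × 0.15 × 0.06 = 3181.86 kcal/m²
Total at River otter: 16.10496 + 3181.86 = 3197.96496 kcal/m²

3197.96 kcal/m²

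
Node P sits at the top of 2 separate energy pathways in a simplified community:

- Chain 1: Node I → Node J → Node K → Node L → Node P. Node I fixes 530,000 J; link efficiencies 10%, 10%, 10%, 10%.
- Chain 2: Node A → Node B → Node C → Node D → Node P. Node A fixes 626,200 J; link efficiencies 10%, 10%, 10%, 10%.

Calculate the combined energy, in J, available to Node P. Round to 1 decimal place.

Chain 1: 530000 × 0.1 × 0.1 × 0.1 × 0.1 = 53 J
Chain 2: 626200 × 0.1 × 0.1 × 0.1 × 0.1 = 62.62 J
Total at Node P: 53 + 62.62 = 115.62 J

115.6 J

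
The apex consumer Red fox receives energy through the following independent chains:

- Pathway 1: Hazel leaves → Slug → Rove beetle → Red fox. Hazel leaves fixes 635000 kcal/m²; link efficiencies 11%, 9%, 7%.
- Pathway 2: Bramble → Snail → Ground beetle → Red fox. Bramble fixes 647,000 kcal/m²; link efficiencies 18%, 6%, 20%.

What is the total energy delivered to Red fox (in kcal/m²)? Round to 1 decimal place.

Pathway 1: 635000 × 0.11 × 0.09 × 0.07 = 440.055 kcal/m²
Pathway 2: 647000 × 0.18 × 0.06 × 0.2 = 1397.52 kcal/m²
Total at Red fox: 440.055 + 1397.52 = 1837.575 kcal/m²

1837.6 kcal/m²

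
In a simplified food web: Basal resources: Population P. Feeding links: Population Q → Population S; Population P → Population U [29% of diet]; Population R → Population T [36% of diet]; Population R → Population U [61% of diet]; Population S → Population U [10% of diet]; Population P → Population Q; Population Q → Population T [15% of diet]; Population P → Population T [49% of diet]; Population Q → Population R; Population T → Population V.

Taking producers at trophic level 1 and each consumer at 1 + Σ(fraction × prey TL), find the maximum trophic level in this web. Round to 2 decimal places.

Population Q: 1 + 1 = 2
Population R: 1 + 2 = 3
Population S: 1 + 2 = 3
Population T: 1 + (0.49×1 + 0.15×2 + 0.36×3) = 2.87
Population U: 1 + (0.29×1 + 0.1×3 + 0.61×3) = 3.42
Population V: 1 + 2.87 = 3.87

3.87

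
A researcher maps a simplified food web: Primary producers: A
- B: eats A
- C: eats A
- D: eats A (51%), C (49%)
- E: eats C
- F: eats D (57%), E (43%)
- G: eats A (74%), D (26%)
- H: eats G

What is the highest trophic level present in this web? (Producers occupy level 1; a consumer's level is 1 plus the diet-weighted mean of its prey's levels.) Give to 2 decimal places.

3.71

B: 1 + 1 = 2
C: 1 + 1 = 2
D: 1 + (0.51×1 + 0.49×2) = 2.49
E: 1 + 2 = 3
F: 1 + (0.57×2.49 + 0.43×3) = 3.7093
G: 1 + (0.74×1 + 0.26×2.49) = 2.3874
H: 1 + 2.3874 = 3.3874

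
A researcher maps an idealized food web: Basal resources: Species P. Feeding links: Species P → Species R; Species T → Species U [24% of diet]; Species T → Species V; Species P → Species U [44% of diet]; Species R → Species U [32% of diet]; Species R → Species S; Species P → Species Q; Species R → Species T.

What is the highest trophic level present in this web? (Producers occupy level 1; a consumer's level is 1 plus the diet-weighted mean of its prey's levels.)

Species Q: 1 + 1 = 2
Species R: 1 + 1 = 2
Species S: 1 + 2 = 3
Species T: 1 + 2 = 3
Species U: 1 + (0.24×3 + 0.32×2 + 0.44×1) = 2.8
Species V: 1 + 3 = 4

4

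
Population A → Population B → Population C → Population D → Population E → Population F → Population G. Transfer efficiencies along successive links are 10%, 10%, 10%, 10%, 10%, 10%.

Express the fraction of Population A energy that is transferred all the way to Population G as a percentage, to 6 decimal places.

0.000100%

Product of link efficiencies: 0.1 × 0.1 × 0.1 × 0.1 × 0.1 × 0.1 = 0.000001
As a percentage: 0.000001 × 100 = 0.000100%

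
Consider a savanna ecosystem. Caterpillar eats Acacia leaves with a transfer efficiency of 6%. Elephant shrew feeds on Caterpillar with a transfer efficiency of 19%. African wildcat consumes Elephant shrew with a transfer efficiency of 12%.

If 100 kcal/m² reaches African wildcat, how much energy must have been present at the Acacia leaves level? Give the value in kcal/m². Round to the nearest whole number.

Cumulative transfer efficiency: 0.06 × 0.19 × 0.12 = 0.001368
Acacia leaves energy = 100 / 0.001368 = 73099 kcal/m²

73099 kcal/m²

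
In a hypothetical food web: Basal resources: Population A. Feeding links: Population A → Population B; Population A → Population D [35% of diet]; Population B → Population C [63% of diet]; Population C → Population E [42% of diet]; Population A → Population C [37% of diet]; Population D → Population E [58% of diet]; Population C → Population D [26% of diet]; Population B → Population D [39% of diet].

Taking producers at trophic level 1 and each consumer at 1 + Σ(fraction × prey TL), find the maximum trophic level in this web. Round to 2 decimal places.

Population B: 1 + 1 = 2
Population C: 1 + (0.63×2 + 0.37×1) = 2.63
Population D: 1 + (0.26×2.63 + 0.39×2 + 0.35×1) = 2.8138
Population E: 1 + (0.42×2.63 + 0.58×2.8138) = 3.736604

3.74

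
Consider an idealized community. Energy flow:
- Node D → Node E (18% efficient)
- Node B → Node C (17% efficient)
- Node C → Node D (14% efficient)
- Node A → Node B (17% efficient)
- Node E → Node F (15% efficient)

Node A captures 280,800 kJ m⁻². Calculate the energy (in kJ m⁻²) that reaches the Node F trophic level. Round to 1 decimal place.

30.7 kJ m⁻²

Node B: 280800 × 0.17 = 47736 kJ m⁻²
Node C: 47736 × 0.17 = 8115.12 kJ m⁻²
Node D: 8115.12 × 0.14 = 1136.1168 kJ m⁻²
Node E: 1136.1168 × 0.18 = 204.501024 kJ m⁻²
Node F: 204.501024 × 0.15 = 30.6751536 kJ m⁻²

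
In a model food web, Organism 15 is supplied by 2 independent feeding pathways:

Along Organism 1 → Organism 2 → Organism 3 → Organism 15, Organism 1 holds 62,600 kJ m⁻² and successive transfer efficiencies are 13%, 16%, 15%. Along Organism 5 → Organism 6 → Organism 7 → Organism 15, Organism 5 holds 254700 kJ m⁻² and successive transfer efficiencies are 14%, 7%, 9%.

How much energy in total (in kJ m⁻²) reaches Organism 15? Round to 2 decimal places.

Via Organism 1: 62600 × 0.13 × 0.16 × 0.15 = 195.312 kJ m⁻²
Via Organism 5: 254700 × 0.14 × 0.07 × 0.09 = 224.6454 kJ m⁻²
Total at Organism 15: 195.312 + 224.6454 = 419.9574 kJ m⁻²

419.96 kJ m⁻²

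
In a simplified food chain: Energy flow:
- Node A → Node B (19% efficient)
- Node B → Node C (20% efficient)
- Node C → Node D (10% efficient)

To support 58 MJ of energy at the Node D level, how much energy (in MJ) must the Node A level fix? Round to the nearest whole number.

Cumulative transfer efficiency: 0.19 × 0.2 × 0.1 = 0.0038
Node A energy = 58 / 0.0038 = 15263 MJ

15263 MJ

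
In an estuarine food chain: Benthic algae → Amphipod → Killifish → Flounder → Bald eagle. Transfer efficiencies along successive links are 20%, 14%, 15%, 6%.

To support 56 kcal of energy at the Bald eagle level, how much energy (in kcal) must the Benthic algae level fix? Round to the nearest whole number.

Cumulative transfer efficiency: 0.2 × 0.14 × 0.15 × 0.06 = 0.000252
Benthic algae energy = 56 / 0.000252 = 222222 kcal

222222 kcal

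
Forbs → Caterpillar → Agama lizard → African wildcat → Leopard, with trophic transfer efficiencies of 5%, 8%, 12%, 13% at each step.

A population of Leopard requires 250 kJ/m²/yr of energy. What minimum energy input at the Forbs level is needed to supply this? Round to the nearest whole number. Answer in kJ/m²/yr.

4006410 kJ/m²/yr

Cumulative transfer efficiency: 0.05 × 0.08 × 0.12 × 0.13 = 0.0000624
Forbs energy = 250 / 0.0000624 = 4006410 kJ/m²/yr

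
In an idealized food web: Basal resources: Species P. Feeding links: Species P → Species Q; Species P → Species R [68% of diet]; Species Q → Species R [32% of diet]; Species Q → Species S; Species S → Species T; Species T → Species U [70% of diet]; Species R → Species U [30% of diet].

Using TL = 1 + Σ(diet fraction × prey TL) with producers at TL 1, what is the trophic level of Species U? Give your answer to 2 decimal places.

4.50

Species Q: 1 + 1 = 2
Species R: 1 + (0.68×1 + 0.32×2) = 2.32
Species S: 1 + 2 = 3
Species T: 1 + 3 = 4
Species U: 1 + (0.7×4 + 0.3×2.32) = 4.496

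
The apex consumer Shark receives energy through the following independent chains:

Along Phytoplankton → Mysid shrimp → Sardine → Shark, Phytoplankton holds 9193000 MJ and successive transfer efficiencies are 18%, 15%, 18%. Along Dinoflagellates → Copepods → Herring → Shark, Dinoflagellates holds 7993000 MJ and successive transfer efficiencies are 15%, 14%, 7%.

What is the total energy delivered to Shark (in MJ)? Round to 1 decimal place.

56427.7 MJ

Via Phytoplankton: 9193000 × 0.18 × 0.15 × 0.18 = 44677.98 MJ
Via Dinoflagellates: 7993000 × 0.15 × 0.14 × 0.07 = 11749.71 MJ
Total at Shark: 44677.98 + 11749.71 = 56427.69 MJ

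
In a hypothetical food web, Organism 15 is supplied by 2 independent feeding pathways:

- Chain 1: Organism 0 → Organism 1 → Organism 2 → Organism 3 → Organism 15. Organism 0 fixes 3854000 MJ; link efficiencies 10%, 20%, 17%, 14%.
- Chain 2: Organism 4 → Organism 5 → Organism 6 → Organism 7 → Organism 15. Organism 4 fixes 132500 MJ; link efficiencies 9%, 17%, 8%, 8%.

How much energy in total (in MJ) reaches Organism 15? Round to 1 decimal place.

1847.5 MJ

Chain 1: 3854000 × 0.1 × 0.2 × 0.17 × 0.14 = 1834.504 MJ
Chain 2: 132500 × 0.09 × 0.17 × 0.08 × 0.08 = 12.9744 MJ
Total at Organism 15: 1834.504 + 12.9744 = 1847.4784 MJ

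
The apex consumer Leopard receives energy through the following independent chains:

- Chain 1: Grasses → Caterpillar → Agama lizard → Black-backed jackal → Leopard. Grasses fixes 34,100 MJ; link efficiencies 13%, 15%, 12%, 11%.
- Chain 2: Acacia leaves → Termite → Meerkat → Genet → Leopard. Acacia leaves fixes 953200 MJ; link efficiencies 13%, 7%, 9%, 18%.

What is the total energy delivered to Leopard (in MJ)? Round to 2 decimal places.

Chain 1: 34100 × 0.13 × 0.15 × 0.12 × 0.11 = 8.77734 MJ
Chain 2: 953200 × 0.13 × 0.07 × 0.09 × 0.18 = 140.520744 MJ
Total at Leopard: 8.77734 + 140.520744 = 149.298084 MJ

149.30 MJ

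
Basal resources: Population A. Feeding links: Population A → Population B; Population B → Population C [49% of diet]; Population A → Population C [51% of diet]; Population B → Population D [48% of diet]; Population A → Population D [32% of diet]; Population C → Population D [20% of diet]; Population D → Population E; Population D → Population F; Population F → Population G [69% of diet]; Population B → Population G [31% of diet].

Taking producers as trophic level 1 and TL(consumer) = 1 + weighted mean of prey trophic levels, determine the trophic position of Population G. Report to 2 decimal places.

4.23

Population B: 1 + 1 = 2
Population C: 1 + (0.49×2 + 0.51×1) = 2.49
Population D: 1 + (0.48×2 + 0.32×1 + 0.2×2.49) = 2.778
Population E: 1 + 2.778 = 3.778
Population F: 1 + 2.778 = 3.778
Population G: 1 + (0.69×3.778 + 0.31×2) = 4.22682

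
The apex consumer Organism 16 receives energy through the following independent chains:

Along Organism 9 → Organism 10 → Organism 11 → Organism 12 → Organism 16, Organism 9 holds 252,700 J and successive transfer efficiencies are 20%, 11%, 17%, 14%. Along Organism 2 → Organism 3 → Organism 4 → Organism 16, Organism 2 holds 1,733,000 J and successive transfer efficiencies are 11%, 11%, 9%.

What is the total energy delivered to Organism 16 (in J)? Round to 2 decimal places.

2019.55 J

Via Organism 9: 252700 × 0.2 × 0.11 × 0.17 × 0.14 = 132.31372 J
Via Organism 2: 1733000 × 0.11 × 0.11 × 0.09 = 1887.237 J
Total at Organism 16: 132.31372 + 1887.237 = 2019.55072 J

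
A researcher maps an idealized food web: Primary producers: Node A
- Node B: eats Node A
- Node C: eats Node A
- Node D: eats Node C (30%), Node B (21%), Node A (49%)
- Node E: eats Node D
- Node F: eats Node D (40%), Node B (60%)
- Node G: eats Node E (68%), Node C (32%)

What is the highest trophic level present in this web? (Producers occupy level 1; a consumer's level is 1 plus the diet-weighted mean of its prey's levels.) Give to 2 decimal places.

Node B: 1 + 1 = 2
Node C: 1 + 1 = 2
Node D: 1 + (0.3×2 + 0.21×2 + 0.49×1) = 2.51
Node E: 1 + 2.51 = 3.51
Node F: 1 + (0.4×2.51 + 0.6×2) = 3.204
Node G: 1 + (0.68×3.51 + 0.32×2) = 4.0268

4.03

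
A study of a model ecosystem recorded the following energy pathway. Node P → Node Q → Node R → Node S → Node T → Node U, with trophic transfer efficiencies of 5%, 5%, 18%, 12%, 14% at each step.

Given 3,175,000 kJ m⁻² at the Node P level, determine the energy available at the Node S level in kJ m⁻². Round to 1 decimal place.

Node Q: 3175000 × 0.05 = 158750 kJ m⁻²
Node R: 158750 × 0.05 = 7937.5 kJ m⁻²
Node S: 7937.5 × 0.18 = 1428.75 kJ m⁻²

1428.8 kJ m⁻²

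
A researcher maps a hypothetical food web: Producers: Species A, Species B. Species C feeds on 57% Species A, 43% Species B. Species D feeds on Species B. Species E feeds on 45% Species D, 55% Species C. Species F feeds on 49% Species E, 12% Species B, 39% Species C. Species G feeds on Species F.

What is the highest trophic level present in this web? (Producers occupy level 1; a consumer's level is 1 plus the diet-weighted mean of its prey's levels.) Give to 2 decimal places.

4.37

Species C: 1 + (0.57×1 + 0.43×1) = 2
Species D: 1 + 1 = 2
Species E: 1 + (0.45×2 + 0.55×2) = 3
Species F: 1 + (0.49×3 + 0.12×1 + 0.39×2) = 3.37
Species G: 1 + 3.37 = 4.37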